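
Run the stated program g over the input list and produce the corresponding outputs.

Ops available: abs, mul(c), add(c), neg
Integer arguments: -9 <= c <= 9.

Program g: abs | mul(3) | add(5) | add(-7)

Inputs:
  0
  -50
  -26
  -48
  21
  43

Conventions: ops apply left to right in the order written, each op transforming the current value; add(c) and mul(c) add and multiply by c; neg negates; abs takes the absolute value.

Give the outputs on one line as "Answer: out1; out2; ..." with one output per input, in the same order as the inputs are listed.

Execution, op by op:
  0 -> 0 -> 0 -> 5 -> -2
  -50 -> 50 -> 150 -> 155 -> 148
  -26 -> 26 -> 78 -> 83 -> 76
  -48 -> 48 -> 144 -> 149 -> 142
  21 -> 21 -> 63 -> 68 -> 61
  43 -> 43 -> 129 -> 134 -> 127

-2; 148; 76; 142; 61; 127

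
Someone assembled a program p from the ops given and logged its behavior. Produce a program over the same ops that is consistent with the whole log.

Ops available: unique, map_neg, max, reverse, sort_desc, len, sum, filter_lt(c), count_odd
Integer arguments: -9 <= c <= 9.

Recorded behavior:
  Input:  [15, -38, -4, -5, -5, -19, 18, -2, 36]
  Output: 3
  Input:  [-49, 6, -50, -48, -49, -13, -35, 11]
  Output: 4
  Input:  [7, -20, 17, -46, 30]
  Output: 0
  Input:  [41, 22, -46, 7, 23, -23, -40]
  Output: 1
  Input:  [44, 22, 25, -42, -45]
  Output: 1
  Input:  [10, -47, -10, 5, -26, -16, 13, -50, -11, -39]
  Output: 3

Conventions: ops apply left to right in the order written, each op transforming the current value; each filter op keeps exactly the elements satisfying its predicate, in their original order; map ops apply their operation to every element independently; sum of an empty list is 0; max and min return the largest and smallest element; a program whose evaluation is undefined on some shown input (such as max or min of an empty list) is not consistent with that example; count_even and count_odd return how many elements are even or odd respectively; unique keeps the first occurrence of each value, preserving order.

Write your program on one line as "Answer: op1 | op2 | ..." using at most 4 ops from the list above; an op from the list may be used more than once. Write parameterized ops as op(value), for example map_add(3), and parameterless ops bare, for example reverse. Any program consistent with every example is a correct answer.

filter_lt(-3) | sort_desc | count_odd

Check, running the answer program on each example:
  [15, -38, -4, -5, -5, -19, 18, -2, 36] -> [-38, -4, -5, -5, -19] -> [-4, -5, -5, -19, -38] -> 3
  [-49, 6, -50, -48, -49, -13, -35, 11] -> [-49, -50, -48, -49, -13, -35] -> [-13, -35, -48, -49, -49, -50] -> 4
  [7, -20, 17, -46, 30] -> [-20, -46] -> [-20, -46] -> 0
  [41, 22, -46, 7, 23, -23, -40] -> [-46, -23, -40] -> [-23, -40, -46] -> 1
  [44, 22, 25, -42, -45] -> [-42, -45] -> [-42, -45] -> 1
  [10, -47, -10, 5, -26, -16, 13, -50, -11, -39] -> [-47, -10, -26, -16, -50, -11, -39] -> [-10, -11, -16, -26, -39, -47, -50] -> 3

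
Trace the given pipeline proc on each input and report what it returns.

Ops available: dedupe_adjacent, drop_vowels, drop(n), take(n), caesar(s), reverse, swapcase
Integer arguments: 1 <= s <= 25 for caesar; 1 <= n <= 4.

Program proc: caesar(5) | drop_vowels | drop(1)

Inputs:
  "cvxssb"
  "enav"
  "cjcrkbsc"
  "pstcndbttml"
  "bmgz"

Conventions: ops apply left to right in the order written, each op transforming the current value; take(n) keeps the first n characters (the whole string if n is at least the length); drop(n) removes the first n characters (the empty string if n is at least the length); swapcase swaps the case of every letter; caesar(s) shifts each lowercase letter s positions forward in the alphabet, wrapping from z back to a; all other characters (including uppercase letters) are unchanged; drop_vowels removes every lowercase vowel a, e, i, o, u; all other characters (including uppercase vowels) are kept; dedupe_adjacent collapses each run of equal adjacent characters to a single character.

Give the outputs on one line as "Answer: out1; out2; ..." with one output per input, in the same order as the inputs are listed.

"cxxg"; "sf"; "hwpgxh"; "yhsgyyrq"; "rl"

Execution, op by op:
  "cvxssb" -> "hacxxg" -> "hcxxg" -> "cxxg"
  "enav" -> "jsfa" -> "jsf" -> "sf"
  "cjcrkbsc" -> "hohwpgxh" -> "hhwpgxh" -> "hwpgxh"
  "pstcndbttml" -> "uxyhsigyyrq" -> "xyhsgyyrq" -> "yhsgyyrq"
  "bmgz" -> "grle" -> "grl" -> "rl"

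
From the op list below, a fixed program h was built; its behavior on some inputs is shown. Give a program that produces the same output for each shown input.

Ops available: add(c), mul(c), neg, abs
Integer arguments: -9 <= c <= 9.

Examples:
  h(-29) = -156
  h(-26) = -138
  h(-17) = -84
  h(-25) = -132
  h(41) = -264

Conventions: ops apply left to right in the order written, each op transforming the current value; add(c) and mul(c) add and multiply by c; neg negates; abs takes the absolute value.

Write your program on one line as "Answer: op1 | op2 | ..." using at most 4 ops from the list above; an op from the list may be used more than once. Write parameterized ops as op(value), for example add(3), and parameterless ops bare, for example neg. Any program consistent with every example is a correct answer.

add(3) | neg | abs | mul(-6)

Check, running the answer program on each example:
  -29 -> -26 -> 26 -> 26 -> -156
  -26 -> -23 -> 23 -> 23 -> -138
  -17 -> -14 -> 14 -> 14 -> -84
  -25 -> -22 -> 22 -> 22 -> -132
  41 -> 44 -> -44 -> 44 -> -264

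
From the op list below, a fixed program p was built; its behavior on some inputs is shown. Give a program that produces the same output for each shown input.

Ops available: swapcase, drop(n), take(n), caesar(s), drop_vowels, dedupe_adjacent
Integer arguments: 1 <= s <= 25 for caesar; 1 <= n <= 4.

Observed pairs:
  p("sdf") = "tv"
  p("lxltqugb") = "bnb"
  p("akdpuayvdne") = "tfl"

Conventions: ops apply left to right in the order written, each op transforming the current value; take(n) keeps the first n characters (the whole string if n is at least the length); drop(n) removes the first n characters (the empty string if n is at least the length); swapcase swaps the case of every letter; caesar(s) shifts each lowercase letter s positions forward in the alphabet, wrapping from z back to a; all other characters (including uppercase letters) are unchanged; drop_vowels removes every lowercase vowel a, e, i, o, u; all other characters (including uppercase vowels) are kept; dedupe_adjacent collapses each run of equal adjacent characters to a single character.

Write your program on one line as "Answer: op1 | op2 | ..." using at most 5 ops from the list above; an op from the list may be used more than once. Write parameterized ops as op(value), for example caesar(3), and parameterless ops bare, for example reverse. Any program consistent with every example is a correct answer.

drop_vowels | caesar(16) | drop_vowels | take(3)

Check, running the answer program on each example:
  "sdf" -> "sdf" -> "itv" -> "tv" -> "tv"
  "lxltqugb" -> "lxltqgb" -> "bnbjgwr" -> "bnbjgwr" -> "bnb"
  "akdpuayvdne" -> "kdpyvdn" -> "atfoltd" -> "tfltd" -> "tfl"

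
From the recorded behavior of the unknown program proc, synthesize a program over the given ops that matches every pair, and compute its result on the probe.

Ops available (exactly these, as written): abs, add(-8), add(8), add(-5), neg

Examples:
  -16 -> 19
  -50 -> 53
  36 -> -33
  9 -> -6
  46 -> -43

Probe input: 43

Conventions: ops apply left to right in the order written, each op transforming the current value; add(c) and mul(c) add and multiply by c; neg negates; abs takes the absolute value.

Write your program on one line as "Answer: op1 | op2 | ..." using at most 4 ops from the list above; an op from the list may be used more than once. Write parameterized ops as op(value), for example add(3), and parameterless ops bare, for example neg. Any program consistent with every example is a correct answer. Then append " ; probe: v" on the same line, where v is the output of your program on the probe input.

neg | add(-5) | add(8) ; probe: -40

Check, running the answer program on each example:
  -16 -> 16 -> 11 -> 19
  -50 -> 50 -> 45 -> 53
  36 -> -36 -> -41 -> -33
  9 -> -9 -> -14 -> -6
  46 -> -46 -> -51 -> -43
  probe: 43 -> -43 -> -48 -> -40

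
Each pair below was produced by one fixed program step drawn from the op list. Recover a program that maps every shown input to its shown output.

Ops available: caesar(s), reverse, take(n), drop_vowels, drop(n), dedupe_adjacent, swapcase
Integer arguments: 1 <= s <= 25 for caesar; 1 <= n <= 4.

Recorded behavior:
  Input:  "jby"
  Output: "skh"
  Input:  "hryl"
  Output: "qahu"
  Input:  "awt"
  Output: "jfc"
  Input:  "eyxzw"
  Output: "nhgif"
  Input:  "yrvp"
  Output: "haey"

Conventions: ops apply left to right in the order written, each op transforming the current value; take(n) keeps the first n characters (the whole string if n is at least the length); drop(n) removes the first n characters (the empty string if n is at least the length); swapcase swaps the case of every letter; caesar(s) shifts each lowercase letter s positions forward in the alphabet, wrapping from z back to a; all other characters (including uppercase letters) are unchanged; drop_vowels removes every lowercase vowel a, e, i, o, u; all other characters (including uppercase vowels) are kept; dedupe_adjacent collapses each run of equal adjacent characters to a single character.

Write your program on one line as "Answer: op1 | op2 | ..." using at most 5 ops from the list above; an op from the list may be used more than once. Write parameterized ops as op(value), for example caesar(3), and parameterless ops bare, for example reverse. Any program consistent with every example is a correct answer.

caesar(17) | caesar(12) | caesar(10) | caesar(25) | caesar(23)

Check, running the answer program on each example:
  "jby" -> "asp" -> "meb" -> "wol" -> "vnk" -> "skh"
  "hryl" -> "yipc" -> "kubo" -> "uely" -> "tdkx" -> "qahu"
  "awt" -> "rnk" -> "dzw" -> "njg" -> "mif" -> "jfc"
  "eyxzw" -> "vpoqn" -> "hbacz" -> "rlkmj" -> "qkjli" -> "nhgif"
  "yrvp" -> "pimg" -> "buys" -> "leic" -> "kdhb" -> "haey"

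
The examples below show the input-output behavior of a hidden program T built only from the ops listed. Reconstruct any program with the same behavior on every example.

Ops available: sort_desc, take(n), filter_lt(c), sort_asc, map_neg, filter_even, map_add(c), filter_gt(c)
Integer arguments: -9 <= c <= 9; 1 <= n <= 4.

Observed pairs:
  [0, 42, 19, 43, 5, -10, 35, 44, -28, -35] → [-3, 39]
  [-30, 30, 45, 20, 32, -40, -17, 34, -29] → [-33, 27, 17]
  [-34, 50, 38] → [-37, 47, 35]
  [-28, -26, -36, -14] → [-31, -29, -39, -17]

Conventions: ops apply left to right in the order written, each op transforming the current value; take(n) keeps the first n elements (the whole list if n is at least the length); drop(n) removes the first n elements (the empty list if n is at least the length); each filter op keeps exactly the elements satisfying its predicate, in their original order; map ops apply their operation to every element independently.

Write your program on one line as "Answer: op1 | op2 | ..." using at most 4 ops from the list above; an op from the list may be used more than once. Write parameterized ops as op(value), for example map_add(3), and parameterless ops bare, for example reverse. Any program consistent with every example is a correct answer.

take(4) | filter_even | map_add(-3)

Check, running the answer program on each example:
  [0, 42, 19, 43, 5, -10, 35, 44, -28, -35] -> [0, 42, 19, 43] -> [0, 42] -> [-3, 39]
  [-30, 30, 45, 20, 32, -40, -17, 34, -29] -> [-30, 30, 45, 20] -> [-30, 30, 20] -> [-33, 27, 17]
  [-34, 50, 38] -> [-34, 50, 38] -> [-34, 50, 38] -> [-37, 47, 35]
  [-28, -26, -36, -14] -> [-28, -26, -36, -14] -> [-28, -26, -36, -14] -> [-31, -29, -39, -17]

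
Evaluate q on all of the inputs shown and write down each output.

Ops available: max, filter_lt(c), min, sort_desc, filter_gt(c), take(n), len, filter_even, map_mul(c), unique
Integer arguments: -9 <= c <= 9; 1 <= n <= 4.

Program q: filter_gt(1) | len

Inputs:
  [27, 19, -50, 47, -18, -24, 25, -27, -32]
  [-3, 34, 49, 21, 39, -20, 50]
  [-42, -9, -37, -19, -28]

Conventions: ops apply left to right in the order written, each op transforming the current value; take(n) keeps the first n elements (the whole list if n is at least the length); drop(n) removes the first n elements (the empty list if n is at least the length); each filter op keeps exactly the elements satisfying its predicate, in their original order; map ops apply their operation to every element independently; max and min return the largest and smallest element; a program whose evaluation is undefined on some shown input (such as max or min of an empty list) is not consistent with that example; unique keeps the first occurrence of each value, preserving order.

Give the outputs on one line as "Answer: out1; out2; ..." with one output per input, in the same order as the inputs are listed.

4; 5; 0

Execution, op by op:
  [27, 19, -50, 47, -18, -24, 25, -27, -32] -> [27, 19, 47, 25] -> 4
  [-3, 34, 49, 21, 39, -20, 50] -> [34, 49, 21, 39, 50] -> 5
  [-42, -9, -37, -19, -28] -> [] -> 0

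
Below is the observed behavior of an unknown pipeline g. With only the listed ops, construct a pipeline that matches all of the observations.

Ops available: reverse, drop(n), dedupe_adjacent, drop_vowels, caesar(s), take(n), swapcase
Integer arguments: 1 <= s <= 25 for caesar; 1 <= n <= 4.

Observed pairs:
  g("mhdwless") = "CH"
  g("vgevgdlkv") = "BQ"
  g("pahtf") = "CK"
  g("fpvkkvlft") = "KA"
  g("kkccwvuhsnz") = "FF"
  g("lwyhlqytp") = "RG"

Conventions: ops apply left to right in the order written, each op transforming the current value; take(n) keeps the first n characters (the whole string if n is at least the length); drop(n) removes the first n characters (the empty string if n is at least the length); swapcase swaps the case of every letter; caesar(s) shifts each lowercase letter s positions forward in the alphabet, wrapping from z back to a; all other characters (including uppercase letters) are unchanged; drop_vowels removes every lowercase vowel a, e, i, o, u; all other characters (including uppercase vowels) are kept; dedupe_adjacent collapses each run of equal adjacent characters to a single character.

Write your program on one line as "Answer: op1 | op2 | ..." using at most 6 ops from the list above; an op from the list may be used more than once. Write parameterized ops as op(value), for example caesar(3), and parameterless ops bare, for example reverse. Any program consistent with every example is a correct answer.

drop_vowels | take(2) | caesar(21) | reverse | swapcase

Check, running the answer program on each example:
  "mhdwless" -> "mhdwlss" -> "mh" -> "hc" -> "ch" -> "CH"
  "vgevgdlkv" -> "vgvgdlkv" -> "vg" -> "qb" -> "bq" -> "BQ"
  "pahtf" -> "phtf" -> "ph" -> "kc" -> "ck" -> "CK"
  "fpvkkvlft" -> "fpvkkvlft" -> "fp" -> "ak" -> "ka" -> "KA"
  "kkccwvuhsnz" -> "kkccwvhsnz" -> "kk" -> "ff" -> "ff" -> "FF"
  "lwyhlqytp" -> "lwyhlqytp" -> "lw" -> "gr" -> "rg" -> "RG"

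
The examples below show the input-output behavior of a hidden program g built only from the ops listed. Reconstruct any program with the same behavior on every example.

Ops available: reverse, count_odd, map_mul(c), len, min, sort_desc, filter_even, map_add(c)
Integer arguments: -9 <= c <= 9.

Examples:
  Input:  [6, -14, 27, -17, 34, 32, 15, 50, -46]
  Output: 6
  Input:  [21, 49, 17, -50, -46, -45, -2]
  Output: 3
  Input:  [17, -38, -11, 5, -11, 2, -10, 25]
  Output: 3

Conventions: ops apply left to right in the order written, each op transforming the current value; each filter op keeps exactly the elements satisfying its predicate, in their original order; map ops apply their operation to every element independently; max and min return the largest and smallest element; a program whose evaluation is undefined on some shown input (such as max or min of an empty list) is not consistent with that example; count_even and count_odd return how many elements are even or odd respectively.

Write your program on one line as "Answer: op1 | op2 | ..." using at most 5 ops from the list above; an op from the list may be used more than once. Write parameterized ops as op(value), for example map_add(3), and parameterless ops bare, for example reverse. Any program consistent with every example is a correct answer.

filter_even | map_mul(8) | sort_desc | len

Check, running the answer program on each example:
  [6, -14, 27, -17, 34, 32, 15, 50, -46] -> [6, -14, 34, 32, 50, -46] -> [48, -112, 272, 256, 400, -368] -> [400, 272, 256, 48, -112, -368] -> 6
  [21, 49, 17, -50, -46, -45, -2] -> [-50, -46, -2] -> [-400, -368, -16] -> [-16, -368, -400] -> 3
  [17, -38, -11, 5, -11, 2, -10, 25] -> [-38, 2, -10] -> [-304, 16, -80] -> [16, -80, -304] -> 3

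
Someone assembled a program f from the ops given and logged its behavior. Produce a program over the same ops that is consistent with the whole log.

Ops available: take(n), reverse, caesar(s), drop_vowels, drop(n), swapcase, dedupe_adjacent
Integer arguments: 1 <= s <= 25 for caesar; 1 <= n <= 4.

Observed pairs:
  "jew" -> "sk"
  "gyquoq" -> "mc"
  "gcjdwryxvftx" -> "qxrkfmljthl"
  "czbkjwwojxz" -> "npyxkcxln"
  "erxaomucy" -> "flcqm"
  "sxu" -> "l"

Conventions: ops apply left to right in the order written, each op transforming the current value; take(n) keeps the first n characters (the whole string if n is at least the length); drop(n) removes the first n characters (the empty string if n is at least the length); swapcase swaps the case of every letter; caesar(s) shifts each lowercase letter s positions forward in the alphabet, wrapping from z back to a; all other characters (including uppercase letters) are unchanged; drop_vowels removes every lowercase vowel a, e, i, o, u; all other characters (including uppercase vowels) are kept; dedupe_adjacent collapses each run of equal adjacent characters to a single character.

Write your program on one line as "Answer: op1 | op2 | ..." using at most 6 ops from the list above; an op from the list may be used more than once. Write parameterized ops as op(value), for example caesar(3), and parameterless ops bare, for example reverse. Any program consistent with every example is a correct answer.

caesar(8) | drop(1) | caesar(6) | dedupe_adjacent | drop_vowels

Check, running the answer program on each example:
  "jew" -> "rme" -> "me" -> "sk" -> "sk" -> "sk"
  "gyquoq" -> "ogycwy" -> "gycwy" -> "meice" -> "meice" -> "mc"
  "gcjdwryxvftx" -> "okrlezgfdnbf" -> "krlezgfdnbf" -> "qxrkfmljthl" -> "qxrkfmljthl" -> "qxrkfmljthl"
  "czbkjwwojxz" -> "khjsreewrfh" -> "hjsreewrfh" -> "npyxkkcxln" -> "npyxkcxln" -> "npyxkcxln"
  "erxaomucy" -> "mzfiwuckg" -> "zfiwuckg" -> "flocaiqm" -> "flocaiqm" -> "flcqm"
  "sxu" -> "afc" -> "fc" -> "li" -> "li" -> "l"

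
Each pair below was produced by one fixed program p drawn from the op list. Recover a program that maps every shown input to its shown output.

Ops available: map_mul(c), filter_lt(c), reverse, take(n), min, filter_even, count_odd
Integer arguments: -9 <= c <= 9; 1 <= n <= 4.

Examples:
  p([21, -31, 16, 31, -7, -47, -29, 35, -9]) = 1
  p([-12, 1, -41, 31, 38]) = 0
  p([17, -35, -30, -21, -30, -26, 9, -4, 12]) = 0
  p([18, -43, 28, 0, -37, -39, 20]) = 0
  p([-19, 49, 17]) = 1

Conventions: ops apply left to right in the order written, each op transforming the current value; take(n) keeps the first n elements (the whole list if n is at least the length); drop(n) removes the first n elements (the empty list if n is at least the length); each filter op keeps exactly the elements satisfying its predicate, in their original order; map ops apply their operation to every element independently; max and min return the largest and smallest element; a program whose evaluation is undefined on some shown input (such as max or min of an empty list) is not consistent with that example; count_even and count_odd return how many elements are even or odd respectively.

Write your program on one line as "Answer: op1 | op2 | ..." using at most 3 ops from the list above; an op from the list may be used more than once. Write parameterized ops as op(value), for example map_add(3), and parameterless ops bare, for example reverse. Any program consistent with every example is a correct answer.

reverse | take(1) | count_odd

Check, running the answer program on each example:
  [21, -31, 16, 31, -7, -47, -29, 35, -9] -> [-9, 35, -29, -47, -7, 31, 16, -31, 21] -> [-9] -> 1
  [-12, 1, -41, 31, 38] -> [38, 31, -41, 1, -12] -> [38] -> 0
  [17, -35, -30, -21, -30, -26, 9, -4, 12] -> [12, -4, 9, -26, -30, -21, -30, -35, 17] -> [12] -> 0
  [18, -43, 28, 0, -37, -39, 20] -> [20, -39, -37, 0, 28, -43, 18] -> [20] -> 0
  [-19, 49, 17] -> [17, 49, -19] -> [17] -> 1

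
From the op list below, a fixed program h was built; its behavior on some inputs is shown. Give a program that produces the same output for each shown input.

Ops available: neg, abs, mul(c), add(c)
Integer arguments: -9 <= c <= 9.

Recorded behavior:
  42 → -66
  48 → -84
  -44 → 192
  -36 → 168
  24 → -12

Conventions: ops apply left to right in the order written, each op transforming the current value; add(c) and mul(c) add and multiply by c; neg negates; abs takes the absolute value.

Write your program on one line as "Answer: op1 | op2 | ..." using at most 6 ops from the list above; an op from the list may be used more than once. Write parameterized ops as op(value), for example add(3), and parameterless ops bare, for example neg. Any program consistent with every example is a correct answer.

neg | add(4) | add(7) | add(9) | mul(-3) | neg

Check, running the answer program on each example:
  42 -> -42 -> -38 -> -31 -> -22 -> 66 -> -66
  48 -> -48 -> -44 -> -37 -> -28 -> 84 -> -84
  -44 -> 44 -> 48 -> 55 -> 64 -> -192 -> 192
  -36 -> 36 -> 40 -> 47 -> 56 -> -168 -> 168
  24 -> -24 -> -20 -> -13 -> -4 -> 12 -> -12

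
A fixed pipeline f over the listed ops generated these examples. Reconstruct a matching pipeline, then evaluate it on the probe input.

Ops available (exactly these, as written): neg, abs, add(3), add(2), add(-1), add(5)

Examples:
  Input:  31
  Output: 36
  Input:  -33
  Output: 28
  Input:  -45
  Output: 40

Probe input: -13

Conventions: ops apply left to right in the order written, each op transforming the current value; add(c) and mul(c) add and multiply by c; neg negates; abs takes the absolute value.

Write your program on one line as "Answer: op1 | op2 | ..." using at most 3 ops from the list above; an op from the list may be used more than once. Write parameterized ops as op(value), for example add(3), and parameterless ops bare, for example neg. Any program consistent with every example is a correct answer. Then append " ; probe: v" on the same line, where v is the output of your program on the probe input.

add(5) | abs ; probe: 8

Check, running the answer program on each example:
  31 -> 36 -> 36
  -33 -> -28 -> 28
  -45 -> -40 -> 40
  probe: -13 -> -8 -> 8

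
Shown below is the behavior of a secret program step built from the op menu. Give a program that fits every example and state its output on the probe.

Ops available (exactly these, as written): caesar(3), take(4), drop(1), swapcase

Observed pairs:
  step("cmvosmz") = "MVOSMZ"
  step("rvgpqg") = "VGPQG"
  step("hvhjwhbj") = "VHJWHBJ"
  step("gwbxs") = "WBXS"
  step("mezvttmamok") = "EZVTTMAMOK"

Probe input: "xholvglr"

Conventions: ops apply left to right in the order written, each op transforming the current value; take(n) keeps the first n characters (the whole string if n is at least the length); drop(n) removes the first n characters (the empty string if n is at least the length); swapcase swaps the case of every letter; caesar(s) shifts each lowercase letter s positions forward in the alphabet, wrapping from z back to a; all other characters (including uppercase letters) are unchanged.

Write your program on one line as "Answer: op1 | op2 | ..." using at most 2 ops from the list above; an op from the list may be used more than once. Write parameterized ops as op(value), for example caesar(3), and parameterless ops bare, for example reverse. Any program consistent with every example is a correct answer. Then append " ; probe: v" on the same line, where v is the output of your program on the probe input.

drop(1) | swapcase ; probe: "HOLVGLR"

Check, running the answer program on each example:
  "cmvosmz" -> "mvosmz" -> "MVOSMZ"
  "rvgpqg" -> "vgpqg" -> "VGPQG"
  "hvhjwhbj" -> "vhjwhbj" -> "VHJWHBJ"
  "gwbxs" -> "wbxs" -> "WBXS"
  "mezvttmamok" -> "ezvttmamok" -> "EZVTTMAMOK"
  probe: "xholvglr" -> "holvglr" -> "HOLVGLR"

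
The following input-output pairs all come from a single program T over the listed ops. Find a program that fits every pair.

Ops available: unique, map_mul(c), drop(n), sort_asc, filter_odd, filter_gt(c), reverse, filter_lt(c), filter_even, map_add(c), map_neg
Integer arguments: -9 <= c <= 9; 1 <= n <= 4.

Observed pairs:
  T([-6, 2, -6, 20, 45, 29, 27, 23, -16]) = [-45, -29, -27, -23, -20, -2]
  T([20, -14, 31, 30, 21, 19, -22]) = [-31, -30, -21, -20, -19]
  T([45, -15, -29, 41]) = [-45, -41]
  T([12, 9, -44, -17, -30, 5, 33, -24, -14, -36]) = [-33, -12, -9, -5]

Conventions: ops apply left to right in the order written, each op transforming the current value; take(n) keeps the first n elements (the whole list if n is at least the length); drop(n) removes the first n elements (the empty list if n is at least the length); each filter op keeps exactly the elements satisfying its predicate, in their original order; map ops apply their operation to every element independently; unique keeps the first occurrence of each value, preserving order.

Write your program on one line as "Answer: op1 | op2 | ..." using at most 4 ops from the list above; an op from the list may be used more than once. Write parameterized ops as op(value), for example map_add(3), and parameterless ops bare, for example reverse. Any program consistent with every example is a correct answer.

map_neg | unique | sort_asc | filter_lt(4)

Check, running the answer program on each example:
  [-6, 2, -6, 20, 45, 29, 27, 23, -16] -> [6, -2, 6, -20, -45, -29, -27, -23, 16] -> [6, -2, -20, -45, -29, -27, -23, 16] -> [-45, -29, -27, -23, -20, -2, 6, 16] -> [-45, -29, -27, -23, -20, -2]
  [20, -14, 31, 30, 21, 19, -22] -> [-20, 14, -31, -30, -21, -19, 22] -> [-20, 14, -31, -30, -21, -19, 22] -> [-31, -30, -21, -20, -19, 14, 22] -> [-31, -30, -21, -20, -19]
  [45, -15, -29, 41] -> [-45, 15, 29, -41] -> [-45, 15, 29, -41] -> [-45, -41, 15, 29] -> [-45, -41]
  [12, 9, -44, -17, -30, 5, 33, -24, -14, -36] -> [-12, -9, 44, 17, 30, -5, -33, 24, 14, 36] -> [-12, -9, 44, 17, 30, -5, -33, 24, 14, 36] -> [-33, -12, -9, -5, 14, 17, 24, 30, 36, 44] -> [-33, -12, -9, -5]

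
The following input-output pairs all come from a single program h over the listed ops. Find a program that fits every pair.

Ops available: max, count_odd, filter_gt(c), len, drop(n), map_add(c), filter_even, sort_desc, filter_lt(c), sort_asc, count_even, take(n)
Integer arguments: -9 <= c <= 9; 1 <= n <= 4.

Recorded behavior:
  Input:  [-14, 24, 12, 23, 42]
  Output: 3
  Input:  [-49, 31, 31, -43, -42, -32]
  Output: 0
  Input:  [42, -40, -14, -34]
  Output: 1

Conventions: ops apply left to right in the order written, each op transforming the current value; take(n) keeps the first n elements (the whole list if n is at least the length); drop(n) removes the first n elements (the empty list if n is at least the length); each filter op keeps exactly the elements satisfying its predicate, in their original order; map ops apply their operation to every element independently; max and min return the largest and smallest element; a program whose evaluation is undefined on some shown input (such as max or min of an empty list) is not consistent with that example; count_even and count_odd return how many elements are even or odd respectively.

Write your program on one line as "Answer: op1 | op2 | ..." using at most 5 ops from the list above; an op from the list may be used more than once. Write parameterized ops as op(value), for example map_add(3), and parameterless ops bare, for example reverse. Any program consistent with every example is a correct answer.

sort_asc | map_add(3) | filter_gt(-4) | sort_desc | count_odd

Check, running the answer program on each example:
  [-14, 24, 12, 23, 42] -> [-14, 12, 23, 24, 42] -> [-11, 15, 26, 27, 45] -> [15, 26, 27, 45] -> [45, 27, 26, 15] -> 3
  [-49, 31, 31, -43, -42, -32] -> [-49, -43, -42, -32, 31, 31] -> [-46, -40, -39, -29, 34, 34] -> [34, 34] -> [34, 34] -> 0
  [42, -40, -14, -34] -> [-40, -34, -14, 42] -> [-37, -31, -11, 45] -> [45] -> [45] -> 1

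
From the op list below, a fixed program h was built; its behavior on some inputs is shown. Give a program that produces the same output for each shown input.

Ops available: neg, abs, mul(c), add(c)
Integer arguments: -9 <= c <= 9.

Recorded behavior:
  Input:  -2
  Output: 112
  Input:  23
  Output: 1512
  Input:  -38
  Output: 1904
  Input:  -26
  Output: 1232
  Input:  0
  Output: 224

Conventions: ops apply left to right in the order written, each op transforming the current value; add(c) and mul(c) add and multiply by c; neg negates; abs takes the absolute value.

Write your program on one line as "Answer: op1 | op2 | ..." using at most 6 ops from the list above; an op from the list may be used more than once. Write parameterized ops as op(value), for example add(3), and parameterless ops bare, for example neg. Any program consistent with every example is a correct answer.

add(4) | abs | mul(-7) | mul(8) | neg

Check, running the answer program on each example:
  -2 -> 2 -> 2 -> -14 -> -112 -> 112
  23 -> 27 -> 27 -> -189 -> -1512 -> 1512
  -38 -> -34 -> 34 -> -238 -> -1904 -> 1904
  -26 -> -22 -> 22 -> -154 -> -1232 -> 1232
  0 -> 4 -> 4 -> -28 -> -224 -> 224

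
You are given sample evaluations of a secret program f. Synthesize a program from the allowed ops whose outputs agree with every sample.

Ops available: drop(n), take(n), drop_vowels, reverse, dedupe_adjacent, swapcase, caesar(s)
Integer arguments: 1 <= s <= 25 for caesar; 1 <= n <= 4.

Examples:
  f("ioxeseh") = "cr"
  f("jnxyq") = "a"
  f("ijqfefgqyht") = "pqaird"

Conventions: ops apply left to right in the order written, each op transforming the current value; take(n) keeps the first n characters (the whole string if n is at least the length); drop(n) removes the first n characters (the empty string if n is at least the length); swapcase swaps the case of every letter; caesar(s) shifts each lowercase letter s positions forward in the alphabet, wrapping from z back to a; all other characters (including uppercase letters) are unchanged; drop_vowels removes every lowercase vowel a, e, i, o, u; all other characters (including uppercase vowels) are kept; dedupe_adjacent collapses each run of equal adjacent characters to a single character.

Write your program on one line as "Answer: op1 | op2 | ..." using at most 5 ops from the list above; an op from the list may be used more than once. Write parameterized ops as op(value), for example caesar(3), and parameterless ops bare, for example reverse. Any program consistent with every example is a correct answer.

drop(1) | drop(3) | drop_vowels | caesar(10)

Check, running the answer program on each example:
  "ioxeseh" -> "oxeseh" -> "seh" -> "sh" -> "cr"
  "jnxyq" -> "nxyq" -> "q" -> "q" -> "a"
  "ijqfefgqyht" -> "jqfefgqyht" -> "efgqyht" -> "fgqyht" -> "pqaird"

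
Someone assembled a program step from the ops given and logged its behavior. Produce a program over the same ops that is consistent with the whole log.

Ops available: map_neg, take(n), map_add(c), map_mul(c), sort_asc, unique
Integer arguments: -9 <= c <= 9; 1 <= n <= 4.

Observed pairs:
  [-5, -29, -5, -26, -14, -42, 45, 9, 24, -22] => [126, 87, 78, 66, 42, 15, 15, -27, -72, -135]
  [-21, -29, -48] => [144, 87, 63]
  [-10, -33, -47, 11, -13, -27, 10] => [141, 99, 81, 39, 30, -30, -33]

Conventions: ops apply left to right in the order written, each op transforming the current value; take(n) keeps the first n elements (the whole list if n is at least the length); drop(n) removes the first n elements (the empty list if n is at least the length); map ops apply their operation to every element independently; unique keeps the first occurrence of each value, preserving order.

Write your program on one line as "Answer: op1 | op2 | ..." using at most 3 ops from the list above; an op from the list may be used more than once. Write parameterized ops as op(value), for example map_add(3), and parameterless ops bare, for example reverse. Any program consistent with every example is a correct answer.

sort_asc | map_mul(-3)

Check, running the answer program on each example:
  [-5, -29, -5, -26, -14, -42, 45, 9, 24, -22] -> [-42, -29, -26, -22, -14, -5, -5, 9, 24, 45] -> [126, 87, 78, 66, 42, 15, 15, -27, -72, -135]
  [-21, -29, -48] -> [-48, -29, -21] -> [144, 87, 63]
  [-10, -33, -47, 11, -13, -27, 10] -> [-47, -33, -27, -13, -10, 10, 11] -> [141, 99, 81, 39, 30, -30, -33]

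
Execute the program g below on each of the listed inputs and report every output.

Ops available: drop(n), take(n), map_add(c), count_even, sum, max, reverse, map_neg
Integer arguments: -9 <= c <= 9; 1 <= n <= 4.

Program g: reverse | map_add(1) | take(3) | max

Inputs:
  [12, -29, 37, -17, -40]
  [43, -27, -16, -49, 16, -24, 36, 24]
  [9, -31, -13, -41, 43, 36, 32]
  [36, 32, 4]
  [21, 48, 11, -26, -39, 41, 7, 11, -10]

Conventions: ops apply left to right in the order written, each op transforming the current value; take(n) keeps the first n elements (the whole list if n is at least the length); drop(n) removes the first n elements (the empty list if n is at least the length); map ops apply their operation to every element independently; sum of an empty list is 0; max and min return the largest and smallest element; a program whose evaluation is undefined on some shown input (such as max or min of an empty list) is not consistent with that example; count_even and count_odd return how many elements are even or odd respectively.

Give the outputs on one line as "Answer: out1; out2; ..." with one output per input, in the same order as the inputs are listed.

Execution, op by op:
  [12, -29, 37, -17, -40] -> [-40, -17, 37, -29, 12] -> [-39, -16, 38, -28, 13] -> [-39, -16, 38] -> 38
  [43, -27, -16, -49, 16, -24, 36, 24] -> [24, 36, -24, 16, -49, -16, -27, 43] -> [25, 37, -23, 17, -48, -15, -26, 44] -> [25, 37, -23] -> 37
  [9, -31, -13, -41, 43, 36, 32] -> [32, 36, 43, -41, -13, -31, 9] -> [33, 37, 44, -40, -12, -30, 10] -> [33, 37, 44] -> 44
  [36, 32, 4] -> [4, 32, 36] -> [5, 33, 37] -> [5, 33, 37] -> 37
  [21, 48, 11, -26, -39, 41, 7, 11, -10] -> [-10, 11, 7, 41, -39, -26, 11, 48, 21] -> [-9, 12, 8, 42, -38, -25, 12, 49, 22] -> [-9, 12, 8] -> 12

38; 37; 44; 37; 12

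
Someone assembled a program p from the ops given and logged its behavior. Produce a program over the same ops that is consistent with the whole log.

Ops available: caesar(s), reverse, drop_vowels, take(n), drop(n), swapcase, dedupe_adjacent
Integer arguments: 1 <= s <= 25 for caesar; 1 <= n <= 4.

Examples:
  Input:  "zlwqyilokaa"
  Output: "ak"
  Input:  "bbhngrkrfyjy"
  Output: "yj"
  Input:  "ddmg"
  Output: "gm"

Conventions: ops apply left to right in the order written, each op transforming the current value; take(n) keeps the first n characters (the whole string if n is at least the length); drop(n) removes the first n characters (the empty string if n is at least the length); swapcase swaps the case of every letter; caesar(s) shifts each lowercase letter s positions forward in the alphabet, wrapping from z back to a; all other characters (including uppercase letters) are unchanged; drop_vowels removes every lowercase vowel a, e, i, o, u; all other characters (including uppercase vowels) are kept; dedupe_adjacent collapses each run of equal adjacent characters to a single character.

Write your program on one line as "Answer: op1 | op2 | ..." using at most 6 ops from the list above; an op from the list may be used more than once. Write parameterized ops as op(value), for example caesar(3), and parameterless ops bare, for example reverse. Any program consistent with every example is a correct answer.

swapcase | dedupe_adjacent | reverse | swapcase | take(2)

Check, running the answer program on each example:
  "zlwqyilokaa" -> "ZLWQYILOKAA" -> "ZLWQYILOKA" -> "AKOLIYQWLZ" -> "akoliyqwlz" -> "ak"
  "bbhngrkrfyjy" -> "BBHNGRKRFYJY" -> "BHNGRKRFYJY" -> "YJYFRKRGNHB" -> "yjyfrkrgnhb" -> "yj"
  "ddmg" -> "DDMG" -> "DMG" -> "GMD" -> "gmd" -> "gm"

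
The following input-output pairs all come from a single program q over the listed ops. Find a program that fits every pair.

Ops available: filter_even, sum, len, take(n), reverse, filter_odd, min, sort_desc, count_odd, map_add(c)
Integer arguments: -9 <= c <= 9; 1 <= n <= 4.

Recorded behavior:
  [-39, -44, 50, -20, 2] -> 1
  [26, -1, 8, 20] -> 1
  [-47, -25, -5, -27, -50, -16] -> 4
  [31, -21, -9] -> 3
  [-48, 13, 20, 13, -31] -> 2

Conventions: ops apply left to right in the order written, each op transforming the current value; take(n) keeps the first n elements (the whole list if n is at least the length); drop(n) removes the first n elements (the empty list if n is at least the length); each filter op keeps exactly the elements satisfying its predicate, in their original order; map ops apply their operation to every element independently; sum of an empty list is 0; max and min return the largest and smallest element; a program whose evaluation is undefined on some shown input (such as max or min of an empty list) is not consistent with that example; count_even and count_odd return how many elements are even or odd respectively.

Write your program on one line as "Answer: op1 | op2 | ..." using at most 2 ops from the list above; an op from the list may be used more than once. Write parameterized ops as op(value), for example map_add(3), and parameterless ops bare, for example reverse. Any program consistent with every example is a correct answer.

take(4) | count_odd

Check, running the answer program on each example:
  [-39, -44, 50, -20, 2] -> [-39, -44, 50, -20] -> 1
  [26, -1, 8, 20] -> [26, -1, 8, 20] -> 1
  [-47, -25, -5, -27, -50, -16] -> [-47, -25, -5, -27] -> 4
  [31, -21, -9] -> [31, -21, -9] -> 3
  [-48, 13, 20, 13, -31] -> [-48, 13, 20, 13] -> 2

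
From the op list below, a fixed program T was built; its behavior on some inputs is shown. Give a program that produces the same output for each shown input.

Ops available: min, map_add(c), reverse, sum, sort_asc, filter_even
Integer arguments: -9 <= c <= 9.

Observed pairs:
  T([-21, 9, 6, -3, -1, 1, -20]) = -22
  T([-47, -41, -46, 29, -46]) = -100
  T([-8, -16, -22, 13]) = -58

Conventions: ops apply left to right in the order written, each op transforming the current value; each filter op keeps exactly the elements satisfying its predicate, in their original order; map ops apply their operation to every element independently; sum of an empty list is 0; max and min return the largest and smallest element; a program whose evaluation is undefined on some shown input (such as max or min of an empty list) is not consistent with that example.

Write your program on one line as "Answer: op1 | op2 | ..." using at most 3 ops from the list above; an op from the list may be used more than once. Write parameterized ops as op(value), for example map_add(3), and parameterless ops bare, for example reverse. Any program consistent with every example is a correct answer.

map_add(-4) | filter_even | sum

Check, running the answer program on each example:
  [-21, 9, 6, -3, -1, 1, -20] -> [-25, 5, 2, -7, -5, -3, -24] -> [2, -24] -> -22
  [-47, -41, -46, 29, -46] -> [-51, -45, -50, 25, -50] -> [-50, -50] -> -100
  [-8, -16, -22, 13] -> [-12, -20, -26, 9] -> [-12, -20, -26] -> -58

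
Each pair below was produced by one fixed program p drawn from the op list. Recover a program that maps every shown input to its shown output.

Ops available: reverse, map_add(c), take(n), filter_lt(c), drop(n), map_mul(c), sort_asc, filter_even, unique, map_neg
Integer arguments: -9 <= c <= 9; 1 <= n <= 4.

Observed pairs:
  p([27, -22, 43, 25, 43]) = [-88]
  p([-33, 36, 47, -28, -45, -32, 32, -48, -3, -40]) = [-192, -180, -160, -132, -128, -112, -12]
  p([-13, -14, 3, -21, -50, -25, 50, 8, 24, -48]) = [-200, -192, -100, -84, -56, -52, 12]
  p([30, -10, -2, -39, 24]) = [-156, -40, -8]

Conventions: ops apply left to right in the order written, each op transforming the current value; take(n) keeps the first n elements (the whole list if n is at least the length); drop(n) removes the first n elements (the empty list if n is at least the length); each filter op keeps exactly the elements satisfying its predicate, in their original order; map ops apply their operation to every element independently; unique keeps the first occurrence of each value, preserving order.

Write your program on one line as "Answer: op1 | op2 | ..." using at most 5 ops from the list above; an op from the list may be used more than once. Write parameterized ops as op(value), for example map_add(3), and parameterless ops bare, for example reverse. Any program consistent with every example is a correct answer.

filter_lt(6) | reverse | map_mul(4) | sort_asc

Check, running the answer program on each example:
  [27, -22, 43, 25, 43] -> [-22] -> [-22] -> [-88] -> [-88]
  [-33, 36, 47, -28, -45, -32, 32, -48, -3, -40] -> [-33, -28, -45, -32, -48, -3, -40] -> [-40, -3, -48, -32, -45, -28, -33] -> [-160, -12, -192, -128, -180, -112, -132] -> [-192, -180, -160, -132, -128, -112, -12]
  [-13, -14, 3, -21, -50, -25, 50, 8, 24, -48] -> [-13, -14, 3, -21, -50, -25, -48] -> [-48, -25, -50, -21, 3, -14, -13] -> [-192, -100, -200, -84, 12, -56, -52] -> [-200, -192, -100, -84, -56, -52, 12]
  [30, -10, -2, -39, 24] -> [-10, -2, -39] -> [-39, -2, -10] -> [-156, -8, -40] -> [-156, -40, -8]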